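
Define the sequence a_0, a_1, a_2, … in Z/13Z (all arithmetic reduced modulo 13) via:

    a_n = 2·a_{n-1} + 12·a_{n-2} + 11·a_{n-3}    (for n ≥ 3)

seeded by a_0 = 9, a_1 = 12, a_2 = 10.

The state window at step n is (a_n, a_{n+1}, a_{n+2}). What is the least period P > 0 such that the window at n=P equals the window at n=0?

2196

n=0: window = (9, 12, 10)
n=1: window = (12, 10, 3)
n=2: window = (10, 3, 11)
n=3: window = (3, 11, 12)
n=4: window = (11, 12, 7)
n=5: window = (12, 7, 6)
n=6: window = (7, 6, 7)
n=7: window = (6, 7, 7)
n=8: window = (7, 7, 8)
n=9: window = (7, 8, 8)
n=10: window = (8, 8, 7)
n=11: window = (8, 7, 3)
n=12: window = (7, 3, 9)
n=13: window = (3, 9, 1)
n=14: window = (9, 1, 0)
n=15: window = (1, 0, 7)
n=16: window = (0, 7, 12)
n=17: window = (7, 12, 4)
n=18: window = (12, 4, 8)
n=19: window = (4, 8, 1)
n=20: window = (8, 1, 12)
n=21: window = (1, 12, 7)
n=22: window = (12, 7, 0)
n=23: window = (7, 0, 8)
n=24: window = (0, 8, 2)
n=25: window = (8, 2, 9)
n=26: window = (2, 9, 0)
n=27: window = (9, 0, 0)
n=28: window = (0, 0, 8)
n=29: window = (0, 8, 3)
n=30: window = (8, 3, 11)
n=31: window = (3, 11, 3)
n=32: window = (11, 3, 2)
n=33: window = (3, 2, 5)
n=34: window = (2, 5, 2)
n=35: window = (5, 2, 8)
n=36: window = (2, 8, 4)
n=37: window = (8, 4, 9)
n=38: window = (4, 9, 11)
n=39: window = (9, 11, 5)
n=40: window = (11, 5, 7)
…
n=2194: window = (5, 9, 9)
n=2195: window = (9, 9, 12)
n=2196: window = (9, 12, 10)
window at n=2196 equals window at n=0 → period = 2196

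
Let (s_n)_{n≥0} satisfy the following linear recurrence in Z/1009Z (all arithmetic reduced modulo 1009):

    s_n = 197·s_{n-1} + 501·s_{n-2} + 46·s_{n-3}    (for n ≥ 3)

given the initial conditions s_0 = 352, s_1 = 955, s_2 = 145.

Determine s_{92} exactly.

791

s_3 = 197·145 + 501·955 + 46·352 = 550
s_4 = 197·550 + 501·145 + 46·955 = 927
s_5 = 197·927 + 501·550 + 46·145 = 699
s_6 = 197·699 + 501·927 + 46·550 = 841
s_7 = 197·841 + 501·699 + 46·927 = 541
s_8 = 197·541 + 501·841 + 46·699 = 77
s_9 = 197·77 + 501·541 + 46·841 = 1007
s_10 = 197·1007 + 501·77 + 46·541 = 511
s_11 = 197·511 + 501·1007 + 46·77 = 289
s_12 = 197·289 + 501·511 + 46·1007 = 62
s_13 = 197·62 + 501·289 + 46·511 = 907
s_14 = 197·907 + 501·62 + 46·289 = 46
s_15 = 197·46 + 501·907 + 46·62 = 163
s_16 = 197·163 + 501·46 + 46·907 = 15
s_17 = 197·15 + 501·163 + 46·46 = 969
s_18 = 197·969 + 501·15 + 46·163 = 70
s_19 = 197·70 + 501·969 + 46·15 = 494
s_20 = 197·494 + 501·70 + 46·969 = 387
s_21 = 197·387 + 501·494 + 46·70 = 37
s_22 = 197·37 + 501·387 + 46·494 = 911
s_23 = 197·911 + 501·37 + 46·387 = 889
s_24 = 197·889 + 501·911 + 46·37 = 603
s_25 = 197·603 + 501·889 + 46·911 = 686
s_26 = 197·686 + 501·603 + 46·889 = 882
s_27 = 197·882 + 501·686 + 46·603 = 318
s_28 = 197·318 + 501·882 + 46·686 = 305
s_29 = 197·305 + 501·318 + 46·882 = 662
s_30 = 197·662 + 501·305 + 46·318 = 192
s_31 = 197·192 + 501·662 + 46·305 = 96
s_32 = 197·96 + 501·192 + 46·662 = 260
s_33 = 197·260 + 501·96 + 46·192 = 185
s_34 = 197·185 + 501·260 + 46·96 = 600
s_35 = 197·600 + 501·185 + 46·260 = 865
s_36 = 197·865 + 501·600 + 46·185 = 240
s_37 = 197·240 + 501·865 + 46·600 = 718
s_38 = 197·718 + 501·240 + 46·865 = 794
s_39 = 197·794 + 501·718 + 46·240 = 478
s_40 = 197·478 + 501·794 + 46·718 = 308
s_41 = 197·308 + 501·478 + 46·794 = 681
s_42 = 197·681 + 501·308 + 46·478 = 690
s_43 = 197·690 + 501·681 + 46·308 = 905
s_44 = 197·905 + 501·690 + 46·681 = 351
s_45 = 197·351 + 501·905 + 46·690 = 351
s_46 = 197·351 + 501·351 + 46·905 = 72
s_47 = 197·72 + 501·351 + 46·351 = 345
s_48 = 197·345 + 501·72 + 46·351 = 112
s_49 = 197·112 + 501·345 + 46·72 = 457
s_50 = 197·457 + 501·112 + 46·345 = 571
s_51 = 197·571 + 501·457 + 46·112 = 509
s_52 = 197·509 + 501·571 + 46·457 = 739
s_53 = 197·739 + 501·509 + 46·571 = 51
s_54 = 197·51 + 501·739 + 46·509 = 100
s_55 = 197·100 + 501·51 + 46·739 = 543
s_56 = 197·543 + 501·100 + 46·51 = 1004
s_57 = 197·1004 + 501·543 + 46·100 = 201
s_58 = 197·201 + 501·1004 + 46·543 = 521
s_59 = 197·521 + 501·201 + 46·1004 = 299
s_60 = 197·299 + 501·521 + 46·201 = 236
s_61 = 197·236 + 501·299 + 46·521 = 295
s_62 = 197·295 + 501·236 + 46·299 = 413
s_63 = 197·413 + 501·295 + 46·236 = 879
s_64 = 197·879 + 501·413 + 46·295 = 136
s_65 = 197·136 + 501·879 + 46·413 = 840
s_66 = 197·840 + 501·136 + 46·879 = 611
s_67 = 197·611 + 501·840 + 46·136 = 585
s_68 = 197·585 + 501·611 + 46·840 = 901
s_69 = 197·901 + 501·585 + 46·611 = 242
s_70 = 197·242 + 501·901 + 46·585 = 296
s_71 = 197·296 + 501·242 + 46·901 = 29
s_72 = 197·29 + 501·296 + 46·242 = 674
s_73 = 197·674 + 501·29 + 46·296 = 492
s_74 = 197·492 + 501·674 + 46·29 = 44
s_75 = 197·44 + 501·492 + 46·674 = 617
s_76 = 197·617 + 501·44 + 46·492 = 749
s_77 = 197·749 + 501·617 + 46·44 = 608
s_78 = 197·608 + 501·749 + 46·617 = 745
s_79 = 197·745 + 501·608 + 46·749 = 498
s_80 = 197·498 + 501·745 + 46·608 = 873
s_81 = 197·873 + 501·498 + 46·745 = 690
s_82 = 197·690 + 501·873 + 46·498 = 901
s_83 = 197·901 + 501·690 + 46·873 = 323
s_84 = 197·323 + 501·901 + 46·690 = 903
s_85 = 197·903 + 501·323 + 46·901 = 767
s_86 = 197·767 + 501·903 + 46·323 = 852
s_87 = 197·852 + 501·767 + 46·903 = 357
s_88 = 197·357 + 501·852 + 46·767 = 720
s_89 = 197·720 + 501·357 + 46·852 = 685
s_90 = 197·685 + 501·720 + 46·357 = 524
s_91 = 197·524 + 501·685 + 46·720 = 258
s_92 = 197·258 + 501·524 + 46·685 = 791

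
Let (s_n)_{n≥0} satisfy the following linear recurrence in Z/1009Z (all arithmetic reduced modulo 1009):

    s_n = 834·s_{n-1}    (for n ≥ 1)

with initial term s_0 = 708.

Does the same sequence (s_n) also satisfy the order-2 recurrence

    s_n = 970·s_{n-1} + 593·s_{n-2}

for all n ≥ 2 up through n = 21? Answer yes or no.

yes

Terms s_0..s_21: 708, 207, 99, 837, 839, 489, 190, 47, 856, 541, 171, 345, 165, 386, 53, 815, 653, 751, 754, 229, 285, 575
n=2: candidate gives 99, actual s_2 = 99 ✓
n=3: candidate gives 837, actual s_3 = 837 ✓
n=4: candidate gives 839, actual s_4 = 839 ✓
n=5: candidate gives 489, actual s_5 = 489 ✓
n=6: candidate gives 190, actual s_6 = 190 ✓
n=7: candidate gives 47, actual s_7 = 47 ✓
n=8: candidate gives 856, actual s_8 = 856 ✓
n=9: candidate gives 541, actual s_9 = 541 ✓
n=10: candidate gives 171, actual s_10 = 171 ✓
n=11: candidate gives 345, actual s_11 = 345 ✓
n=12: candidate gives 165, actual s_12 = 165 ✓
n=13: candidate gives 386, actual s_13 = 386 ✓
n=14: candidate gives 53, actual s_14 = 53 ✓
n=15: candidate gives 815, actual s_15 = 815 ✓
n=16: candidate gives 653, actual s_16 = 653 ✓
n=17: candidate gives 751, actual s_17 = 751 ✓
n=18: candidate gives 754, actual s_18 = 754 ✓
n=19: candidate gives 229, actual s_19 = 229 ✓
n=20: candidate gives 285, actual s_20 = 285 ✓
n=21: candidate gives 575, actual s_21 = 575 ✓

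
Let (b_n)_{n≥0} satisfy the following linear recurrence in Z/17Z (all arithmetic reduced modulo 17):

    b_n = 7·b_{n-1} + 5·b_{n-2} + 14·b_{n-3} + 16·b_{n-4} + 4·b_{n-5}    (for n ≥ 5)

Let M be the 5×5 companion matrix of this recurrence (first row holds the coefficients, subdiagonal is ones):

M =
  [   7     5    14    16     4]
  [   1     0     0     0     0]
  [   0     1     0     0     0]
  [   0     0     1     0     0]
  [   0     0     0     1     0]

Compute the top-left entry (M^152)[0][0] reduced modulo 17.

12

(M^152)[0][0] is the top entry after applying M 152 times to the unit state (1, 0, 0, 0, 0). Equivalently it is h_{156} for the auxiliary sequence (h_n) obeying the same recurrence with h_4 = 1 and h_i = 0 for 0 ≤ i < 4:
h_5 = 7·1 + 5·0 + 14·0 + 16·0 + 4·0 = 7
h_6 = 7·7 + 5·1 + 14·0 + 16·0 + 4·0 = 3
h_7 = 7·3 + 5·7 + 14·1 + 16·0 + 4·0 = 2
h_8 = 7·2 + 5·3 + 14·7 + 16·1 + 4·0 = 7
h_9 = 7·7 + 5·2 + 14·3 + 16·7 + 4·1 = 13
h_10 = 7·13 + 5·7 + 14·2 + 16·3 + 4·7 = 9
Continuing the recurrence:
  h_11 = 15;  h_12 = 10;  h_13 = 14;  h_14 = 10;  h_15 = 12;  h_16 = 6
  h_17 = 13;  h_18 = 12;  h_19 = 6;  h_20 = 3;  h_21 = 9;  h_22 = 15
  h_23 = 13;  h_24 = 7;  h_25 = 4;  h_26 = 11;  h_27 = 4;  h_28 = 14
  h_29 = 7;  h_30 = 10;  h_31 = 1;  h_32 = 4;  h_33 = 1;  h_34 = 8
  h_35 = 3;  h_36 = 7;  h_37 = 4;  h_38 = 16;  h_39 = 4;  h_40 = 16
  h_41 = 6;  h_42 = 8;  h_43 = 13;  h_44 = 11;  h_45 = 6;  h_46 = 6
  h_47 = 7;  h_48 = 0;  h_49 = 4;  h_50 = 8;  h_51 = 8;  h_52 = 10
  h_53 = 14;  h_54 = 13;  h_55 = 2;  h_56 = 8;  h_57 = 2;  h_58 = 6
  h_59 = 10;  h_60 = 9;  h_61 = 6;  h_62 = 8;  h_63 = 5;  h_64 = 3
  h_65 = 1;  h_66 = 6;  h_67 = 14;  h_68 = 6;  h_69 = 3;  h_70 = 7
  h_71 = 5;  h_72 = 9;  h_73 = 3;  h_74 = 5;  h_75 = 12;  h_76 = 9
  h_77 = 5;  h_78 = 0;  h_79 = 6;  h_80 = 15;  h_81 = 13;  h_82 = 15
  h_83 = 0;  h_84 = 11;  h_85 = 11;  h_86 = 16;  h_87 = 7;  h_88 = 0
  h_89 = 3;  h_90 = 11;  h_91 = 13;  h_92 = 12;  h_93 = 11;  h_94 = 14
  h_95 = 12;  h_96 = 8;  h_97 = 9;  h_98 = 12;  h_99 = 13;  h_100 = 11
  h_101 = 10;  h_102 = 8;  h_103 = 6;  h_104 = 8;  h_105 = 11;  h_106 = 12
  h_107 = 5;  h_108 = 10;  h_109 = 12;  h_110 = 15;  h_111 = 8;  h_112 = 3
  h_113 = 10;  h_114 = 9;  h_115 = 3;  h_116 = 14;  h_117 = 3;  h_118 = 11
  h_119 = 15;  h_120 = 13;  h_121 = 16;  h_122 = 14;  h_123 = 15;  h_124 = 4
  h_125 = 12;  h_126 = 7;  h_127 = 2;  h_128 = 1;  h_129 = 0;  h_130 = 6
  h_131 = 14;  h_132 = 16;  h_133 = 15;  h_134 = 1;  h_135 = 10;  h_136 = 2
  h_137 = 8;  h_138 = 10;  h_139 = 13;  h_140 = 2;  h_141 = 15;  h_142 = 13
  h_143 = 0;  h_144 = 2;  h_145 = 2;  h_146 = 3;  h_147 = 9;  h_148 = 2
  h_149 = 5;  h_150 = 6;  h_151 = 13;  h_152 = 4;  h_153 = 10;  h_154 = 14
h_155 = 7·14 + 5·10 + 14·4 + 16·13 + 4·6 = 11
h_156 = 7·11 + 5·14 + 14·10 + 16·4 + 4·13 = 12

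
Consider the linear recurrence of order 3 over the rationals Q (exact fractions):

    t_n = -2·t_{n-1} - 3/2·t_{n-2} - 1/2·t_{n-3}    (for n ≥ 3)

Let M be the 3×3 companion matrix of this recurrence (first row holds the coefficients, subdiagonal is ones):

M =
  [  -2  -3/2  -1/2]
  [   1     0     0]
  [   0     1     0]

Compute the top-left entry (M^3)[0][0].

(M^3)[0][0] is the top entry after applying M 3 times to the unit state (1, 0, 0). Equivalently it is h_{5} for the auxiliary sequence (h_n) obeying the same recurrence with h_2 = 1 and h_i = 0 for 0 ≤ i < 2:
h_3 = -2·1 + -3/2·0 + -1/2·0 = -2
h_4 = -2·-2 + -3/2·1 + -1/2·0 = 5/2
h_5 = -2·5/2 + -3/2·-2 + -1/2·1 = -5/2

-5/2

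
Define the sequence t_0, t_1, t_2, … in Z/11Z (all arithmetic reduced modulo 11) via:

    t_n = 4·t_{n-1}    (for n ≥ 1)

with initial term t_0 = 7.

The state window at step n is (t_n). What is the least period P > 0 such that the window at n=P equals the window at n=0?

n=0: window = (7)
n=1: window = (6)
n=2: window = (2)
n=3: window = (8)
n=4: window = (10)
n=5: window = (7)
window at n=5 equals window at n=0 → period = 5

5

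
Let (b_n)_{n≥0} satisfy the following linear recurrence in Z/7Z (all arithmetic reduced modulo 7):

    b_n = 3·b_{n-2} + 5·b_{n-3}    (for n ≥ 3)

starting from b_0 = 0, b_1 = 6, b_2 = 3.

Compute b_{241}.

5

b_3 = 0·3 + 3·6 + 5·0 = 4
b_4 = 0·4 + 3·3 + 5·6 = 4
b_5 = 0·4 + 3·4 + 5·3 = 6
b_6 = 0·6 + 3·4 + 5·4 = 4
b_7 = 0·4 + 3·6 + 5·4 = 3
b_8 = 0·3 + 3·4 + 5·6 = 0
b_9 = 0·0 + 3·3 + 5·4 = 1
b_10 = 0·1 + 3·0 + 5·3 = 1
b_11 = 0·1 + 3·1 + 5·0 = 3
b_12 = 0·3 + 3·1 + 5·1 = 1
b_13 = 0·1 + 3·3 + 5·1 = 0
b_14 = 0·0 + 3·1 + 5·3 = 4
b_15 = 0·4 + 3·0 + 5·1 = 5
b_16 = 0·5 + 3·4 + 5·0 = 5
b_17 = 0·5 + 3·5 + 5·4 = 0
b_18 = 0·0 + 3·5 + 5·5 = 5
b_19 = 0·5 + 3·0 + 5·5 = 4
b_20 = 0·4 + 3·5 + 5·0 = 1
b_21 = 0·1 + 3·4 + 5·5 = 2
b_22 = 0·2 + 3·1 + 5·4 = 2
b_23 = 0·2 + 3·2 + 5·1 = 4
b_24 = 0·4 + 3·2 + 5·2 = 2
b_25 = 0·2 + 3·4 + 5·2 = 1
b_26 = 0·1 + 3·2 + 5·4 = 5
b_27 = 0·5 + 3·1 + 5·2 = 6
b_28 = 0·6 + 3·5 + 5·1 = 6
b_29 = 0·6 + 3·6 + 5·5 = 1
b_30 = 0·1 + 3·6 + 5·6 = 6
b_31 = 0·6 + 3·1 + 5·6 = 5
b_32 = 0·5 + 3·6 + 5·1 = 2
b_33 = 0·2 + 3·5 + 5·6 = 3
b_34 = 0·3 + 3·2 + 5·5 = 3
b_35 = 0·3 + 3·3 + 5·2 = 5
b_36 = 0·5 + 3·3 + 5·3 = 3
b_37 = 0·3 + 3·5 + 5·3 = 2
b_38 = 0·2 + 3·3 + 5·5 = 6
b_39 = 0·6 + 3·2 + 5·3 = 0
b_40 = 0·0 + 3·6 + 5·2 = 0
b_41 = 0·0 + 3·0 + 5·6 = 2
b_42 = 0·2 + 3·0 + 5·0 = 0
b_43 = 0·0 + 3·2 + 5·0 = 6
b_44 = 0·6 + 3·0 + 5·2 = 3
(b_42, b_43, b_44) = (0, 6, 3) = (b_0, b_1, b_2), so the sequence has period 42.
241 ≡ 31 (mod 42), hence b_241 = b_31 = 5.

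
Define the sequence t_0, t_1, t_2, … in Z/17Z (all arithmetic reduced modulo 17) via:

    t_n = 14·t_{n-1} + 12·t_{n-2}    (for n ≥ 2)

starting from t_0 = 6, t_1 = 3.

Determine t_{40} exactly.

t_2 = 14·3 + 12·6 = 12
t_3 = 14·12 + 12·3 = 0
t_4 = 14·0 + 12·12 = 8
t_5 = 14·8 + 12·0 = 10
t_6 = 14·10 + 12·8 = 15
t_7 = 14·15 + 12·10 = 7
t_8 = 14·7 + 12·15 = 6
t_9 = 14·6 + 12·7 = 15
t_10 = 14·15 + 12·6 = 10
t_11 = 14·10 + 12·15 = 14
t_12 = 14·14 + 12·10 = 10
t_13 = 14·10 + 12·14 = 2
t_14 = 14·2 + 12·10 = 12
t_15 = 14·12 + 12·2 = 5
t_16 = 14·5 + 12·12 = 10
t_17 = 14·10 + 12·5 = 13
t_18 = 14·13 + 12·10 = 13
t_19 = 14·13 + 12·13 = 15
t_20 = 14·15 + 12·13 = 9
t_21 = 14·9 + 12·15 = 0
t_22 = 14·0 + 12·9 = 6
t_23 = 14·6 + 12·0 = 16
t_24 = 14·16 + 12·6 = 7
t_25 = 14·7 + 12·16 = 1
t_26 = 14·1 + 12·7 = 13
t_27 = 14·13 + 12·1 = 7
t_28 = 14·7 + 12·13 = 16
t_29 = 14·16 + 12·7 = 2
t_30 = 14·2 + 12·16 = 16
t_31 = 14·16 + 12·2 = 10
t_32 = 14·10 + 12·16 = 9
t_33 = 14·9 + 12·10 = 8
t_34 = 14·8 + 12·9 = 16
t_35 = 14·16 + 12·8 = 14
t_36 = 14·14 + 12·16 = 14
t_37 = 14·14 + 12·14 = 7
t_38 = 14·7 + 12·14 = 11
t_39 = 14·11 + 12·7 = 0
t_40 = 14·0 + 12·11 = 13

13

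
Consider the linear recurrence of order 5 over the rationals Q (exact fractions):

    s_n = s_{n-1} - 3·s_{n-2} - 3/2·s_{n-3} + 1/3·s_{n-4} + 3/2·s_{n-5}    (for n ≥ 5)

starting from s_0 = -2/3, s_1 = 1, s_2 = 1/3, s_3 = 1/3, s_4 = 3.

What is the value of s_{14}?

s_5 = 1·3 + -3·1/3 + -3/2·1/3 + 1/3·1 + 3/2·-2/3 = 5/6
s_6 = 1·5/6 + -3·3 + -3/2·1/3 + 1/3·1/3 + 3/2·1 = -127/18
s_7 = 1·-127/18 + -3·5/6 + -3/2·3 + 1/3·1/3 + 3/2·1/3 = -121/9
s_8 = 1·-121/9 + -3·-127/18 + -3/2·5/6 + 1/3·3 + 3/2·1/3 = 287/36
s_9 = 1·287/36 + -3·-121/9 + -3/2·-127/18 + 1/3·5/6 + 3/2·3 = 191/3
s_10 = 1·191/3 + -3·287/36 + -3/2·-121/9 + 1/3·-127/18 + 3/2·5/6 = 1588/27
s_11 = 1·1588/27 + -3·191/3 + -3/2·287/36 + 1/3·-121/9 + 3/2·-127/18 = -3821/24
s_12 = 1·-3821/24 + -3·1588/27 + -3/2·191/3 + 1/3·287/36 + 3/2·-121/9 = -96911/216
s_13 = 1·-96911/216 + -3·-3821/24 + -3/2·1588/27 + 1/3·191/3 + 3/2·287/36 = -5633/216
s_14 = 1·-5633/216 + -3·-96911/216 + -3/2·-3821/24 + 1/3·1588/27 + 3/2·191/3 = 2169277/1296

2169277/1296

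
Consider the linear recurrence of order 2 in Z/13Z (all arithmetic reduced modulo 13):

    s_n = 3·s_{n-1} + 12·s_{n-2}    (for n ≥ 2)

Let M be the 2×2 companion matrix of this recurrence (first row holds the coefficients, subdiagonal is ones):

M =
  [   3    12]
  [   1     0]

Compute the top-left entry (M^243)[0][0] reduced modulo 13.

(M^243)[0][0] is the top entry after applying M 243 times to the unit state (1, 0). Equivalently it is h_{244} for the auxiliary sequence (h_n) obeying the same recurrence with h_1 = 1 and h_i = 0 for 0 ≤ i < 1:
h_2 = 3·1 + 12·0 = 3
h_3 = 3·3 + 12·1 = 8
h_4 = 3·8 + 12·3 = 8
h_5 = 3·8 + 12·8 = 3
h_6 = 3·3 + 12·8 = 1
h_7 = 3·1 + 12·3 = 0
h_8 = 3·0 + 12·1 = 12
h_9 = 3·12 + 12·0 = 10
h_10 = 3·10 + 12·12 = 5
h_11 = 3·5 + 12·10 = 5
h_12 = 3·5 + 12·5 = 10
h_13 = 3·10 + 12·5 = 12
h_14 = 3·12 + 12·10 = 0
h_15 = 3·0 + 12·12 = 1
(h_14, h_15) = (0, 1) = (h_0, h_1), so the sequence has period 14.
244 ≡ 6 (mod 14), hence h_244 = h_6 = 1.

1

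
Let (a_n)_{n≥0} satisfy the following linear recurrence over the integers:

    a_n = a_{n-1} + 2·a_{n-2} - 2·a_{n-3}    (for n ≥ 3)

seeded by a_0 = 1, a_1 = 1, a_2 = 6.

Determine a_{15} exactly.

636

a_3 = 1·6 + 2·1 + -2·1 = 6
a_4 = 1·6 + 2·6 + -2·1 = 16
a_5 = 1·16 + 2·6 + -2·6 = 16
a_6 = 1·16 + 2·16 + -2·6 = 36
a_7 = 1·36 + 2·16 + -2·16 = 36
a_8 = 1·36 + 2·36 + -2·16 = 76
a_9 = 1·76 + 2·36 + -2·36 = 76
a_10 = 1·76 + 2·76 + -2·36 = 156
a_11 = 1·156 + 2·76 + -2·76 = 156
a_12 = 1·156 + 2·156 + -2·76 = 316
a_13 = 1·316 + 2·156 + -2·156 = 316
a_14 = 1·316 + 2·316 + -2·156 = 636
a_15 = 1·636 + 2·316 + -2·316 = 636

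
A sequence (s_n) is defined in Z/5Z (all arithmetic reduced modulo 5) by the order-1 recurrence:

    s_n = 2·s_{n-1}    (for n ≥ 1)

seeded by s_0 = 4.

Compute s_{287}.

s_1 = 2·4 = 3
s_2 = 2·3 = 1
s_3 = 2·1 = 2
s_4 = 2·2 = 4
(s_4) = (4) = (s_0), so the sequence has period 4.
287 ≡ 3 (mod 4), hence s_287 = s_3 = 2.

2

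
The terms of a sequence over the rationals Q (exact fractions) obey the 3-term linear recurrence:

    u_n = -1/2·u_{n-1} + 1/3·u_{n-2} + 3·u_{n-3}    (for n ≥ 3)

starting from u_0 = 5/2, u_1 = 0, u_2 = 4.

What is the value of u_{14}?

1075031581/2985984

u_3 = -1/2·4 + 1/3·0 + 3·5/2 = 11/2
u_4 = -1/2·11/2 + 1/3·4 + 3·0 = -17/12
u_5 = -1/2·-17/12 + 1/3·11/2 + 3·4 = 349/24
u_6 = -1/2·349/24 + 1/3·-17/12 + 3·11/2 = 1261/144
u_7 = -1/2·1261/144 + 1/3·349/24 + 3·-17/12 = -121/32
u_8 = -1/2·-121/32 + 1/3·1261/144 + 3·349/24 = 83695/1728
u_9 = -1/2·83695/1728 + 1/3·-121/32 + 3·1261/144 = 2741/3456
u_10 = -1/2·2741/3456 + 1/3·83695/1728 + 3·-121/32 = 91333/20736
u_11 = -1/2·91333/20736 + 1/3·2741/3456 + 3·83695/1728 = 5945671/41472
u_12 = -1/2·5945671/41472 + 1/3·91333/20736 + 3·2741/3456 = -16879625/248832
u_13 = -1/2·-16879625/248832 + 1/3·5945671/41472 + 3·91333/20736 = 15746095/165888
u_14 = -1/2·15746095/165888 + 1/3·-16879625/248832 + 3·5945671/41472 = 1075031581/2985984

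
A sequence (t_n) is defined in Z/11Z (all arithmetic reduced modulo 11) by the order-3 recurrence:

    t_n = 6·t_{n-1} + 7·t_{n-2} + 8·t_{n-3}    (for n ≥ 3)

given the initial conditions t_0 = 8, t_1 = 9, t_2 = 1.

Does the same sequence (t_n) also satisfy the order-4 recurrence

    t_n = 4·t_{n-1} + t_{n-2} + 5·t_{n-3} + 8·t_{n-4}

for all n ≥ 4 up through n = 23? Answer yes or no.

no

Terms t_0..t_23: 8, 9, 1, 1, 8, 8, 2, 0, 1, 0, 7, 6, 8, 3, 1, 3, 5, 4, 6, 5, 5, 3, 5, 3
n=4: candidate gives 4, actual t_4 = 8 ✗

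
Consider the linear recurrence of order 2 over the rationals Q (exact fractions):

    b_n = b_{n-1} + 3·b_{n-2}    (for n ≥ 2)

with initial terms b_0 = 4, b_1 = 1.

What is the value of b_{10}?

7255

b_2 = 1·1 + 3·4 = 13
b_3 = 1·13 + 3·1 = 16
b_4 = 1·16 + 3·13 = 55
b_5 = 1·55 + 3·16 = 103
b_6 = 1·103 + 3·55 = 268
b_7 = 1·268 + 3·103 = 577
b_8 = 1·577 + 3·268 = 1381
b_9 = 1·1381 + 3·577 = 3112
b_10 = 1·3112 + 3·1381 = 7255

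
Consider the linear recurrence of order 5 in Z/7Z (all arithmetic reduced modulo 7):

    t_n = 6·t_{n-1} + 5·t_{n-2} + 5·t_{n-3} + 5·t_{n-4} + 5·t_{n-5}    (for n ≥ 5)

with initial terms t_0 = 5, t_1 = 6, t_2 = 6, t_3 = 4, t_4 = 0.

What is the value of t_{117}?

t_5 = 6·0 + 5·4 + 5·6 + 5·6 + 5·5 = 0
t_6 = 6·0 + 5·0 + 5·4 + 5·6 + 5·6 = 3
t_7 = 6·3 + 5·0 + 5·0 + 5·4 + 5·6 = 5
t_8 = 6·5 + 5·3 + 5·0 + 5·0 + 5·4 = 2
t_9 = 6·2 + 5·5 + 5·3 + 5·0 + 5·0 = 3
t_10 = 6·3 + 5·2 + 5·5 + 5·3 + 5·0 = 5
t_11 = 6·5 + 5·3 + 5·2 + 5·5 + 5·3 = 4
t_12 = 6·4 + 5·5 + 5·3 + 5·2 + 5·5 = 1
t_13 = 6·1 + 5·4 + 5·5 + 5·3 + 5·2 = 6
t_14 = 6·6 + 5·1 + 5·4 + 5·5 + 5·3 = 3
t_15 = 6·3 + 5·6 + 5·1 + 5·4 + 5·5 = 0
t_16 = 6·0 + 5·3 + 5·6 + 5·1 + 5·4 = 0
t_17 = 6·0 + 5·0 + 5·3 + 5·6 + 5·1 = 1
t_18 = 6·1 + 5·0 + 5·0 + 5·3 + 5·6 = 2
t_19 = 6·2 + 5·1 + 5·0 + 5·0 + 5·3 = 4
t_20 = 6·4 + 5·2 + 5·1 + 5·0 + 5·0 = 4
t_21 = 6·4 + 5·4 + 5·2 + 5·1 + 5·0 = 3
t_22 = 6·3 + 5·4 + 5·4 + 5·2 + 5·1 = 3
t_23 = 6·3 + 5·3 + 5·4 + 5·4 + 5·2 = 6
t_24 = 6·6 + 5·3 + 5·3 + 5·4 + 5·4 = 1
t_25 = 6·1 + 5·6 + 5·3 + 5·3 + 5·4 = 2
t_26 = 6·2 + 5·1 + 5·6 + 5·3 + 5·3 = 0
t_27 = 6·0 + 5·2 + 5·1 + 5·6 + 5·3 = 4
t_28 = 6·4 + 5·0 + 5·2 + 5·1 + 5·6 = 6
t_29 = 6·6 + 5·4 + 5·0 + 5·2 + 5·1 = 1
t_30 = 6·1 + 5·6 + 5·4 + 5·0 + 5·2 = 3
t_31 = 6·3 + 5·1 + 5·6 + 5·4 + 5·0 = 3
t_32 = 6·3 + 5·3 + 5·1 + 5·6 + 5·4 = 4
t_33 = 6·4 + 5·3 + 5·3 + 5·1 + 5·6 = 5
t_34 = 6·5 + 5·4 + 5·3 + 5·3 + 5·1 = 1
t_35 = 6·1 + 5·5 + 5·4 + 5·3 + 5·3 = 4
t_36 = 6·4 + 5·1 + 5·5 + 5·4 + 5·3 = 5
t_37 = 6·5 + 5·4 + 5·1 + 5·5 + 5·4 = 2
t_38 = 6·2 + 5·5 + 5·4 + 5·1 + 5·5 = 3
t_39 = 6·3 + 5·2 + 5·5 + 5·4 + 5·1 = 1
t_40 = 6·1 + 5·3 + 5·2 + 5·5 + 5·4 = 6
t_41 = 6·6 + 5·1 + 5·3 + 5·2 + 5·5 = 0
t_42 = 6·0 + 5·6 + 5·1 + 5·3 + 5·2 = 4
t_43 = 6·4 + 5·0 + 5·6 + 5·1 + 5·3 = 4
t_44 = 6·4 + 5·4 + 5·0 + 5·6 + 5·1 = 2
t_45 = 6·2 + 5·4 + 5·4 + 5·0 + 5·6 = 5
t_46 = 6·5 + 5·2 + 5·4 + 5·4 + 5·0 = 3
t_47 = 6·3 + 5·5 + 5·2 + 5·4 + 5·4 = 2
t_48 = 6·2 + 5·3 + 5·5 + 5·2 + 5·4 = 5
t_49 = 6·5 + 5·2 + 5·3 + 5·5 + 5·2 = 6
t_50 = 6·6 + 5·5 + 5·2 + 5·3 + 5·5 = 6
t_51 = 6·6 + 5·6 + 5·5 + 5·2 + 5·3 = 4
t_52 = 6·4 + 5·6 + 5·6 + 5·5 + 5·2 = 0
(t_48, t_49, t_50, t_51, t_52) = (5, 6, 6, 4, 0) = (t_0, t_1, t_2, t_3, t_4), so the sequence has period 48.
117 ≡ 21 (mod 48), hence t_117 = t_21 = 3.

3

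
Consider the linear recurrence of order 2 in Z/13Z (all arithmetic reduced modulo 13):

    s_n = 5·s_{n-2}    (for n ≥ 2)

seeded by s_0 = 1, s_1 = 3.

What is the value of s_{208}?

s_2 = 0·3 + 5·1 = 5
s_3 = 0·5 + 5·3 = 2
s_4 = 0·2 + 5·5 = 12
s_5 = 0·12 + 5·2 = 10
s_6 = 0·10 + 5·12 = 8
s_7 = 0·8 + 5·10 = 11
s_8 = 0·11 + 5·8 = 1
s_9 = 0·1 + 5·11 = 3
(s_8, s_9) = (1, 3) = (s_0, s_1), so the sequence has period 8.
208 ≡ 0 (mod 8), hence s_208 = s_0 = 1.

1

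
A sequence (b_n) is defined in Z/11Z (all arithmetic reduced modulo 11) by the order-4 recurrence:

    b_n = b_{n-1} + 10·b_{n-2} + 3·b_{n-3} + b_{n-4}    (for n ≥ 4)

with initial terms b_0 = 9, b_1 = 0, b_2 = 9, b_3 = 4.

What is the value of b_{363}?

b_4 = 1·4 + 10·9 + 3·0 + 1·9 = 4
b_5 = 1·4 + 10·4 + 3·9 + 1·0 = 5
b_6 = 1·5 + 10·4 + 3·4 + 1·9 = 0
b_7 = 1·0 + 10·5 + 3·4 + 1·4 = 0
b_8 = 1·0 + 10·0 + 3·5 + 1·4 = 8
b_9 = 1·8 + 10·0 + 3·0 + 1·5 = 2
Continuing the recurrence:
  b_10 = 5;  b_11 = 5;  b_12 = 3;  b_13 = 4;  b_14 = 10;  b_15 = 9
  b_16 = 3;  b_17 = 6;  b_18 = 7;  b_19 = 8;  b_20 = 0;  b_21 = 8
  b_22 = 6;  b_23 = 6;  b_24 = 2;  b_25 = 0;  b_26 = 0;  b_27 = 1
  b_28 = 3;  b_29 = 2;  b_30 = 2;  b_31 = 10;  b_32 = 6;  b_33 = 4
  b_34 = 8;  b_35 = 10;  b_36 = 9;  b_37 = 5;  b_38 = 1;  b_39 = 0
  b_40 = 1;  b_41 = 9;  b_42 = 9;  b_43 = 3;  b_44 = 0;  b_45 = 0
  b_46 = 7;  b_47 = 10;  b_48 = 3;  b_49 = 3;  b_50 = 4;  b_51 = 9
  b_52 = 6;  b_53 = 1;  b_54 = 4;  b_55 = 8;  b_56 = 2;  b_57 = 7
  b_58 = 0;  b_59 = 7;  b_60 = 8;  b_61 = 8;  b_62 = 10;  b_63 = 0
  b_64 = 0;  b_65 = 5;  b_66 = 4;  b_67 = 10;  b_68 = 10;  b_69 = 6
  b_70 = 8;  b_71 = 9;  b_72 = 7;  b_73 = 6;  b_74 = 1;  b_75 = 3
  b_76 = 5;  b_77 = 0;  b_78 = 5;  b_79 = 1;  b_80 = 1;  b_81 = 4
  b_82 = 0;  b_83 = 0;  b_84 = 2;  b_85 = 6;  b_86 = 4;  b_87 = 4
  b_88 = 9;  b_89 = 1;  b_90 = 8;  b_91 = 5;  b_92 = 9;  b_93 = 7
  b_94 = 10;  b_95 = 2;  b_96 = 0;  b_97 = 2;  b_98 = 7;  b_99 = 7
  b_100 = 6;  b_101 = 0;  b_102 = 0;  b_103 = 3;  b_104 = 9;  b_105 = 6
  b_106 = 6;  b_107 = 8;  b_108 = 7;  b_109 = 1;  b_110 = 2;  b_111 = 8
  b_112 = 5;  b_113 = 4;  b_114 = 3;  b_115 = 0;  b_116 = 3;  b_117 = 5
  b_118 = 5;  b_119 = 9;  b_120 = 0;  b_121 = 0;  b_122 = 10;  b_123 = 8
  b_124 = 9;  b_125 = 9;  b_126 = 1;  b_127 = 5;  b_128 = 7;  b_129 = 3
  b_130 = 1;  b_131 = 2;  b_132 = 6;  b_133 = 10;  b_134 = 0;  b_135 = 10
  b_136 = 2;  b_137 = 2;  b_138 = 8;  b_139 = 0;  b_140 = 0;  b_141 = 4
  b_142 = 1;  b_143 = 8;  b_144 = 8;  b_145 = 7;  b_146 = 2;  b_147 = 5
  b_148 = 10;  b_149 = 7;  b_150 = 3;  b_151 = 9;  b_152 = 4;  b_153 = 0
  b_154 = 4;  b_155 = 3;  b_156 = 3;  b_157 = 1;  b_158 = 0;  b_159 = 0
  b_160 = 6;  b_161 = 7;  b_162 = 1;  b_163 = 1;  b_164 = 5;  b_165 = 3
  b_166 = 2;  b_167 = 4;  b_168 = 5;  b_169 = 10;  b_170 = 8;  b_171 = 6
  b_172 = 0;  b_173 = 6;  b_174 = 10;  b_175 = 10;  b_176 = 7;  b_177 = 0
  b_178 = 0;  b_179 = 9;  b_180 = 5;  b_181 = 7;  b_182 = 7;  b_183 = 2
  b_184 = 10;  b_185 = 3;  b_186 = 6;  b_187 = 2;  b_188 = 4;  b_189 = 1
  b_190 = 9;  b_191 = 0;  b_192 = 9;  b_193 = 4;  b_194 = 4;  b_195 = 5
  b_196 = 0;  b_197 = 0;  b_198 = 8;  b_199 = 2;  b_200 = 5;  b_201 = 5
  b_202 = 3;  b_203 = 4;  b_204 = 10;  b_205 = 9;  b_206 = 3;  b_207 = 6
  b_208 = 7;  b_209 = 8;  b_210 = 0;  b_211 = 8;  b_212 = 6;  b_213 = 6
  b_214 = 2;  b_215 = 0;  b_216 = 0;  b_217 = 1;  b_218 = 3;  b_219 = 2
  b_220 = 2;  b_221 = 10;  b_222 = 6;  b_223 = 4;  b_224 = 8;  b_225 = 10
  b_226 = 9;  b_227 = 5;  b_228 = 1;  b_229 = 0;  b_230 = 1;  b_231 = 9
  b_232 = 9;  b_233 = 3;  b_234 = 0;  b_235 = 0;  b_236 = 7;  b_237 = 10
  b_238 = 3;  b_239 = 3;  b_240 = 4;  b_241 = 9;  b_242 = 6;  b_243 = 1
  b_244 = 4;  b_245 = 8;  b_246 = 2;  b_247 = 7;  b_248 = 0;  b_249 = 7
  b_250 = 8;  b_251 = 8;  b_252 = 10;  b_253 = 0;  b_254 = 0;  b_255 = 5
  b_256 = 4;  b_257 = 10;  b_258 = 10;  b_259 = 6;  b_260 = 8;  b_261 = 9
  b_262 = 7;  b_263 = 6;  b_264 = 1;  b_265 = 3;  b_266 = 5;  b_267 = 0
  b_268 = 5;  b_269 = 1;  b_270 = 1;  b_271 = 4;  b_272 = 0;  b_273 = 0
  b_274 = 2;  b_275 = 6;  b_276 = 4;  b_277 = 4;  b_278 = 9;  b_279 = 1
  b_280 = 8;  b_281 = 5;  b_282 = 9;  b_283 = 7;  b_284 = 10;  b_285 = 2
  b_286 = 0;  b_287 = 2;  b_288 = 7;  b_289 = 7;  b_290 = 6;  b_291 = 0
  b_292 = 0;  b_293 = 3;  b_294 = 9;  b_295 = 6;  b_296 = 6;  b_297 = 8
  b_298 = 7;  b_299 = 1;  b_300 = 2;  b_301 = 8;  b_302 = 5;  b_303 = 4
  b_304 = 3;  b_305 = 0;  b_306 = 3;  b_307 = 5;  b_308 = 5;  b_309 = 9
  b_310 = 0;  b_311 = 0;  b_312 = 10;  b_313 = 8;  b_314 = 9;  b_315 = 9
  b_316 = 1;  b_317 = 5;  b_318 = 7;  b_319 = 3;  b_320 = 1;  b_321 = 2
  b_322 = 6;  b_323 = 10;  b_324 = 0;  b_325 = 10;  b_326 = 2;  b_327 = 2
  b_328 = 8;  b_329 = 0;  b_330 = 0;  b_331 = 4;  b_332 = 1;  b_333 = 8
  b_334 = 8;  b_335 = 7;  b_336 = 2;  b_337 = 5;  b_338 = 10;  b_339 = 7
  b_340 = 3;  b_341 = 9;  b_342 = 4;  b_343 = 0;  b_344 = 4;  b_345 = 3
  b_346 = 3;  b_347 = 1;  b_348 = 0;  b_349 = 0;  b_350 = 6;  b_351 = 7
  b_352 = 1;  b_353 = 1;  b_354 = 5;  b_355 = 3;  b_356 = 2;  b_357 = 4
  b_358 = 5;  b_359 = 10;  b_360 = 8;  b_361 = 6
b_362 = 1·6 + 10·8 + 3·10 + 1·5 = 0
b_363 = 1·0 + 10·6 + 3·8 + 1·10 = 6

6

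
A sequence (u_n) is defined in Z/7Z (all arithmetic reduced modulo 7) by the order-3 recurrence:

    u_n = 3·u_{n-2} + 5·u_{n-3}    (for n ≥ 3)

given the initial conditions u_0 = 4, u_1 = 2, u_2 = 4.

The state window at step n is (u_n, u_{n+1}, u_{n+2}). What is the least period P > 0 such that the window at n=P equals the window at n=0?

n=0: window = (4, 2, 4)
n=1: window = (2, 4, 5)
n=2: window = (4, 5, 1)
n=3: window = (5, 1, 0)
n=4: window = (1, 0, 0)
n=5: window = (0, 0, 5)
n=6: window = (0, 5, 0)
n=7: window = (5, 0, 1)
n=8: window = (0, 1, 4)
n=9: window = (1, 4, 3)
n=10: window = (4, 3, 3)
n=11: window = (3, 3, 1)
n=12: window = (3, 1, 3)
n=13: window = (1, 3, 4)
n=14: window = (3, 4, 0)
n=15: window = (4, 0, 6)
n=16: window = (0, 6, 6)
n=17: window = (6, 6, 4)
n=18: window = (6, 4, 6)
n=19: window = (4, 6, 0)
n=20: window = (6, 0, 3)
n=21: window = (0, 3, 2)
n=22: window = (3, 2, 2)
n=23: window = (2, 2, 0)
n=24: window = (2, 0, 2)
n=25: window = (0, 2, 3)
n=26: window = (2, 3, 6)
n=27: window = (3, 6, 5)
n=28: window = (6, 5, 5)
n=29: window = (5, 5, 3)
n=30: window = (5, 3, 5)
n=31: window = (3, 5, 6)
n=32: window = (5, 6, 2)
n=33: window = (6, 2, 1)
n=34: window = (2, 1, 1)
n=35: window = (1, 1, 6)
n=36: window = (1, 6, 1)
n=37: window = (6, 1, 2)
n=38: window = (1, 2, 5)
n=39: window = (2, 5, 4)
n=40: window = (5, 4, 4)
n=41: window = (4, 4, 2)
n=42: window = (4, 2, 4)
window at n=42 equals window at n=0 → period = 42

42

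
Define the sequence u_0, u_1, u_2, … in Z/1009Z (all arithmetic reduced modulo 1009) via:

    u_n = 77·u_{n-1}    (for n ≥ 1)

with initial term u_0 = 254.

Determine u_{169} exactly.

u_1 = 77·254 = 387
u_2 = 77·387 = 538
u_3 = 77·538 = 57
u_4 = 77·57 = 353
u_5 = 77·353 = 947
u_6 = 77·947 = 271
u_7 = 77·271 = 687
u_8 = 77·687 = 431
u_9 = 77·431 = 899
u_10 = 77·899 = 611
u_11 = 77·611 = 633
u_12 = 77·633 = 309
u_13 = 77·309 = 586
u_14 = 77·586 = 726
u_15 = 77·726 = 407
u_16 = 77·407 = 60
u_17 = 77·60 = 584
u_18 = 77·584 = 572
u_19 = 77·572 = 657
u_20 = 77·657 = 139
u_21 = 77·139 = 613
u_22 = 77·613 = 787
u_23 = 77·787 = 59
u_24 = 77·59 = 507
u_25 = 77·507 = 697
u_26 = 77·697 = 192
u_27 = 77·192 = 658
u_28 = 77·658 = 216
u_29 = 77·216 = 488
u_30 = 77·488 = 243
u_31 = 77·243 = 549
u_32 = 77·549 = 904
u_33 = 77·904 = 996
u_34 = 77·996 = 8
u_35 = 77·8 = 616
u_36 = 77·616 = 9
u_37 = 77·9 = 693
u_38 = 77·693 = 893
u_39 = 77·893 = 149
u_40 = 77·149 = 374
u_41 = 77·374 = 546
u_42 = 77·546 = 673
u_43 = 77·673 = 362
u_44 = 77·362 = 631
u_45 = 77·631 = 155
u_46 = 77·155 = 836
u_47 = 77·836 = 805
u_48 = 77·805 = 436
u_49 = 77·436 = 275
u_50 = 77·275 = 995
u_51 = 77·995 = 940
u_52 = 77·940 = 741
u_53 = 77·741 = 553
u_54 = 77·553 = 203
u_55 = 77·203 = 496
u_56 = 77·496 = 859
u_57 = 77·859 = 558
u_58 = 77·558 = 588
u_59 = 77·588 = 880
u_60 = 77·880 = 157
u_61 = 77·157 = 990
u_62 = 77·990 = 555
u_63 = 77·555 = 357
u_64 = 77·357 = 246
u_65 = 77·246 = 780
u_66 = 77·780 = 529
u_67 = 77·529 = 373
u_68 = 77·373 = 469
u_69 = 77·469 = 798
u_70 = 77·798 = 906
u_71 = 77·906 = 141
u_72 = 77·141 = 767
u_73 = 77·767 = 537
u_74 = 77·537 = 989
u_75 = 77·989 = 478
u_76 = 77·478 = 482
u_77 = 77·482 = 790
u_78 = 77·790 = 290
u_79 = 77·290 = 132
u_80 = 77·132 = 74
u_81 = 77·74 = 653
u_82 = 77·653 = 840
u_83 = 77·840 = 104
u_84 = 77·104 = 945
u_85 = 77·945 = 117
u_86 = 77·117 = 937
u_87 = 77·937 = 510
u_88 = 77·510 = 928
u_89 = 77·928 = 826
u_90 = 77·826 = 35
u_91 = 77·35 = 677
u_92 = 77·677 = 670
u_93 = 77·670 = 131
u_94 = 77·131 = 1006
u_95 = 77·1006 = 778
u_96 = 77·778 = 375
u_97 = 77·375 = 623
u_98 = 77·623 = 548
u_99 = 77·548 = 827
u_100 = 77·827 = 112
u_101 = 77·112 = 552
u_102 = 77·552 = 126
u_103 = 77·126 = 621
u_104 = 77·621 = 394
u_105 = 77·394 = 68
u_106 = 77·68 = 191
u_107 = 77·191 = 581
u_108 = 77·581 = 341
u_109 = 77·341 = 23
u_110 = 77·23 = 762
u_111 = 77·762 = 152
u_112 = 77·152 = 605
u_113 = 77·605 = 171
u_114 = 77·171 = 50
u_115 = 77·50 = 823
u_116 = 77·823 = 813
u_117 = 77·813 = 43
u_118 = 77·43 = 284
u_119 = 77·284 = 679
u_120 = 77·679 = 824
u_121 = 77·824 = 890
u_122 = 77·890 = 927
u_123 = 77·927 = 749
u_124 = 77·749 = 160
u_125 = 77·160 = 212
u_126 = 77·212 = 180
u_127 = 77·180 = 743
u_128 = 77·743 = 707
u_129 = 77·707 = 962
u_130 = 77·962 = 417
u_131 = 77·417 = 830
u_132 = 77·830 = 343
u_133 = 77·343 = 177
u_134 = 77·177 = 512
u_135 = 77·512 = 73
u_136 = 77·73 = 576
u_137 = 77·576 = 965
u_138 = 77·965 = 648
u_139 = 77·648 = 455
u_140 = 77·455 = 729
u_141 = 77·729 = 638
u_142 = 77·638 = 694
u_143 = 77·694 = 970
u_144 = 77·970 = 24
u_145 = 77·24 = 839
u_146 = 77·839 = 27
u_147 = 77·27 = 61
u_148 = 77·61 = 661
u_149 = 77·661 = 447
u_150 = 77·447 = 113
u_151 = 77·113 = 629
u_152 = 77·629 = 1
u_153 = 77·1 = 77
u_154 = 77·77 = 884
u_155 = 77·884 = 465
u_156 = 77·465 = 490
u_157 = 77·490 = 397
u_158 = 77·397 = 299
u_159 = 77·299 = 825
u_160 = 77·825 = 967
u_161 = 77·967 = 802
u_162 = 77·802 = 205
u_163 = 77·205 = 650
u_164 = 77·650 = 609
u_165 = 77·609 = 479
u_166 = 77·479 = 559
u_167 = 77·559 = 665
u_168 = 77·665 = 755
u_169 = 77·755 = 622

622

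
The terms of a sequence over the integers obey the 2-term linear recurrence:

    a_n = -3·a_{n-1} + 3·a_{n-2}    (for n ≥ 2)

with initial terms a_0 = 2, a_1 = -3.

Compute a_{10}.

a_2 = -3·-3 + 3·2 = 15
a_3 = -3·15 + 3·-3 = -54
a_4 = -3·-54 + 3·15 = 207
a_5 = -3·207 + 3·-54 = -783
a_6 = -3·-783 + 3·207 = 2970
a_7 = -3·2970 + 3·-783 = -11259
a_8 = -3·-11259 + 3·2970 = 42687
a_9 = -3·42687 + 3·-11259 = -161838
a_10 = -3·-161838 + 3·42687 = 613575

613575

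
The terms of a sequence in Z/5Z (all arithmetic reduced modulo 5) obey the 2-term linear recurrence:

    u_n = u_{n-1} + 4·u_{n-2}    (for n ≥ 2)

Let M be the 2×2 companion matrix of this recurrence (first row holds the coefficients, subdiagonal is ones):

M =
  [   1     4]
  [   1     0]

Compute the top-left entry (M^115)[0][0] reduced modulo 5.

1

(M^115)[0][0] is the top entry after applying M 115 times to the unit state (1, 0). Equivalently it is h_{116} for the auxiliary sequence (h_n) obeying the same recurrence with h_1 = 1 and h_i = 0 for 0 ≤ i < 1:
h_2 = 1·1 + 4·0 = 1
h_3 = 1·1 + 4·1 = 0
h_4 = 1·0 + 4·1 = 4
h_5 = 1·4 + 4·0 = 4
h_6 = 1·4 + 4·4 = 0
h_7 = 1·0 + 4·4 = 1
(h_6, h_7) = (0, 1) = (h_0, h_1), so the sequence has period 6.
116 ≡ 2 (mod 6), hence h_116 = h_2 = 1.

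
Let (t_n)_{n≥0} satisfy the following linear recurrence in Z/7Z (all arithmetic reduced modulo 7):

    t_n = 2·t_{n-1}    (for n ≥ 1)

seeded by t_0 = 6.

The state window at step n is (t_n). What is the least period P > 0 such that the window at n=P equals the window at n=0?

3

n=0: window = (6)
n=1: window = (5)
n=2: window = (3)
n=3: window = (6)
window at n=3 equals window at n=0 → period = 3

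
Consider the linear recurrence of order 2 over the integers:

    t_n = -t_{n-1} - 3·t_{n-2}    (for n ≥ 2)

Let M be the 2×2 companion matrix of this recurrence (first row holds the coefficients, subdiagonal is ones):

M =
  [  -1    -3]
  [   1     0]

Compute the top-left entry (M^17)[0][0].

(M^17)[0][0] is the top entry after applying M 17 times to the unit state (1, 0). Equivalently it is h_{18} for the auxiliary sequence (h_n) obeying the same recurrence with h_1 = 1 and h_i = 0 for 0 ≤ i < 1:
h_2 = -1·1 + -3·0 = -1
h_3 = -1·-1 + -3·1 = -2
h_4 = -1·-2 + -3·-1 = 5
h_5 = -1·5 + -3·-2 = 1
h_6 = -1·1 + -3·5 = -16
h_7 = -1·-16 + -3·1 = 13
h_8 = -1·13 + -3·-16 = 35
h_9 = -1·35 + -3·13 = -74
h_10 = -1·-74 + -3·35 = -31
h_11 = -1·-31 + -3·-74 = 253
h_12 = -1·253 + -3·-31 = -160
h_13 = -1·-160 + -3·253 = -599
h_14 = -1·-599 + -3·-160 = 1079
h_15 = -1·1079 + -3·-599 = 718
h_16 = -1·718 + -3·1079 = -3955
h_17 = -1·-3955 + -3·718 = 1801
h_18 = -1·1801 + -3·-3955 = 10064

10064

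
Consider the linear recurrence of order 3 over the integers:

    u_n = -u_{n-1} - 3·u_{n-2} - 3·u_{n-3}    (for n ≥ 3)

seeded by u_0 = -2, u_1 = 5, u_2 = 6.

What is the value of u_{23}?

-885735

u_3 = -1·6 + -3·5 + -3·-2 = -15
u_4 = -1·-15 + -3·6 + -3·5 = -18
u_5 = -1·-18 + -3·-15 + -3·6 = 45
u_6 = -1·45 + -3·-18 + -3·-15 = 54
u_7 = -1·54 + -3·45 + -3·-18 = -135
u_8 = -1·-135 + -3·54 + -3·45 = -162
u_9 = -1·-162 + -3·-135 + -3·54 = 405
u_10 = -1·405 + -3·-162 + -3·-135 = 486
u_11 = -1·486 + -3·405 + -3·-162 = -1215
u_12 = -1·-1215 + -3·486 + -3·405 = -1458
u_13 = -1·-1458 + -3·-1215 + -3·486 = 3645
u_14 = -1·3645 + -3·-1458 + -3·-1215 = 4374
u_15 = -1·4374 + -3·3645 + -3·-1458 = -10935
u_16 = -1·-10935 + -3·4374 + -3·3645 = -13122
u_17 = -1·-13122 + -3·-10935 + -3·4374 = 32805
u_18 = -1·32805 + -3·-13122 + -3·-10935 = 39366
u_19 = -1·39366 + -3·32805 + -3·-13122 = -98415
u_20 = -1·-98415 + -3·39366 + -3·32805 = -118098
u_21 = -1·-118098 + -3·-98415 + -3·39366 = 295245
u_22 = -1·295245 + -3·-118098 + -3·-98415 = 354294
u_23 = -1·354294 + -3·295245 + -3·-118098 = -885735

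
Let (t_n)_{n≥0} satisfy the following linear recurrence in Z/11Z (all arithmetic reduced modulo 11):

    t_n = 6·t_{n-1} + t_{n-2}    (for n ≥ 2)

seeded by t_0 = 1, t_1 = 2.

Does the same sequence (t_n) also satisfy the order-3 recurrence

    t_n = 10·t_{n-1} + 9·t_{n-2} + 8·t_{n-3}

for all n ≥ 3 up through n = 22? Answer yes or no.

no

Terms t_0..t_22: 1, 2, 2, 3, 9, 2, 10, 7, 8, 0, 8, 4, 10, 9, 9, 8, 2, 9, 1, 4, 3, 0, 3
n=3: candidate gives 2, actual t_3 = 3 ✗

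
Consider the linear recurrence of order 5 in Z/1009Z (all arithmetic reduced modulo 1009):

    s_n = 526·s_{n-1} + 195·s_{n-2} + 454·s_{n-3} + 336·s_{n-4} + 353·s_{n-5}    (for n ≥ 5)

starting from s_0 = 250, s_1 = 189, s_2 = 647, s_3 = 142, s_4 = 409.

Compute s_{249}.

449

s_5 = 526·409 + 195·142 + 454·647 + 336·189 + 353·250 = 178
s_6 = 526·178 + 195·409 + 454·142 + 336·647 + 353·189 = 307
s_7 = 526·307 + 195·178 + 454·409 + 336·142 + 353·647 = 113
s_8 = 526·113 + 195·307 + 454·178 + 336·409 + 353·142 = 209
s_9 = 526·209 + 195·113 + 454·307 + 336·178 + 353·409 = 293
s_10 = 526·293 + 195·209 + 454·113 + 336·307 + 353·178 = 489
Continuing the recurrence:
  s_11 = 624;  s_12 = 774;  s_13 = 809;  s_14 = 440;  s_15 = 864;  s_16 = 511
  s_17 = 533;  s_18 = 930;  s_19 = 402;  s_20 = 563;  s_21 = 914;  s_22 = 328
  s_23 = 182;  s_24 = 649;  s_25 = 421;  s_26 = 784;  s_27 = 448;  s_28 = 286
  s_29 = 690;  s_30 = 923;  s_31 = 678;  s_32 = 267;  s_33 = 357;  s_34 = 538
  s_35 = 286;  s_36 = 819;  s_37 = 595;  s_38 = 199;  s_39 = 705;  s_40 = 493
  s_41 = 463;  s_42 = 290;  s_43 = 880;  s_44 = 948;  s_45 = 416;  s_46 = 589
  s_47 = 504;  s_48 = 308;  s_49 = 177;  s_50 = 250;  s_51 = 15;  s_52 = 672
  s_53 = 405;  s_54 = 933;  s_55 = 480;  s_56 = 803;  s_57 = 147;  s_58 = 180
  s_59 = 815;  s_60 = 127;  s_61 = 592;  s_62 = 239;  s_63 = 522;  s_64 = 104
  s_65 = 207;  s_66 = 589;  s_67 = 295;  s_68 = 11;  s_69 = 84;  s_70 = 211
  s_71 = 482;  s_72 = 720;  s_73 = 256;  s_74 = 131;  s_75 = 57;  s_76 = 615
  s_77 = 712;  s_78 = 867;  s_79 = 108;  s_80 = 970;  s_81 = 913;  s_82 = 827
  s_83 = 309;  s_84 = 517;  s_85 = 737;  s_86 = 971;  s_87 = 477;  s_88 = 202
  s_89 = 694;  s_90 = 645;  s_91 = 812;  s_92 = 370;  s_93 = 811;  s_94 = 233
  s_95 = 740;  s_96 = 1007;  s_97 = 322;  s_98 = 764;  s_99 = 552;  s_100 = 526
  s_101 = 179;  s_102 = 412;  s_103 = 152;  s_104 = 687;  s_105 = 528;  s_106 = 236
  s_107 = 950;  s_108 = 380;  s_109 = 57;  s_110 = 925;  s_111 = 126;  s_112 = 1007
  s_113 = 441;  s_114 = 175;  s_115 = 129;  s_116 = 921;  s_117 = 960;  s_118 = 53
  s_119 = 752;  s_120 = 46;  s_121 = 56;  s_122 = 961;  s_123 = 462;  s_124 = 173
  s_125 = 622;  s_126 = 174;  s_127 = 819;  s_128 = 695;  s_129 = 538;  s_130 = 847
  s_131 = 849;  s_132 = 324;  s_133 = 396;  s_134 = 339;  s_135 = 83;  s_136 = 889
  s_137 = 240;  s_138 = 704;  s_139 = 634;  s_140 = 636;  s_141 = 790;  s_142 = 418
  s_143 = 172;  s_144 = 509;  s_145 = 246;  s_146 = 586;  s_147 = 573;  s_148 = 324
  s_149 = 309;  s_150 = 732;  s_151 = 931;  s_152 = 199;  s_153 = 282;  s_154 = 236
  s_155 = 187;  s_156 = 968;  s_157 = 486;  s_158 = 827;  s_159 = 439;  s_160 = 127
  s_161 = 658;  s_162 = 519;  s_163 = 387;  s_164 = 1001;  s_165 = 699;  s_166 = 10
  s_167 = 149;  s_168 = 859;  s_169 = 70;  s_170 = 425;  s_171 = 714;  s_172 = 24
  s_173 = 566;  s_174 = 988;  s_175 = 694;  s_176 = 189;  s_177 = 78;  s_178 = 481
  s_179 = 627;  s_180 = 655;  s_181 = 155;  s_182 = 979;  s_183 = 106;  s_184 = 683
  s_185 = 816;  s_186 = 319;  s_187 = 118;  s_188 = 857;  s_189 = 786;  s_190 = 175
  s_191 = 642;  s_192 = 835;  s_193 = 676;  s_194 = 912;  s_195 = 805;  s_196 = 742
  s_197 = 985;  s_198 = 299;  s_199 = 230;  s_200 = 611;  s_201 = 103;  s_202 = 441
  s_203 = 927;  s_204 = 763;  s_205 = 401;  s_206 = 500;  s_207 = 446;  s_208 = 966
  s_209 = 226;  s_210 = 984;  s_211 = 748;  s_212 = 515;  s_213 = 1008;  s_214 = 315
  s_215 = 84;  s_216 = 406;  s_217 = 464;  s_218 = 699;  s_219 = 931;  s_220 = 798
  s_221 = 1007;  s_222 = 185;  s_223 = 694;  s_224 = 90;  s_225 = 804;  s_226 = 703
  s_227 = 185;  s_228 = 839;  s_229 = 673;  s_230 = 614;  s_231 = 209;  s_232 = 549
  s_233 = 500;  s_234 = 714;  s_235 = 276;  s_236 = 789;  s_237 = 491;  s_238 = 324
  s_239 = 513;  s_240 = 274;  s_241 = 305;  s_242 = 451;  s_243 = 528;  s_244 = 366
  s_245 = 195;  s_246 = 859;  s_247 = 787
s_248 = 526·787 + 195·859 + 454·195 + 336·366 + 353·528 = 627
s_249 = 526·627 + 195·787 + 454·859 + 336·195 + 353·366 = 449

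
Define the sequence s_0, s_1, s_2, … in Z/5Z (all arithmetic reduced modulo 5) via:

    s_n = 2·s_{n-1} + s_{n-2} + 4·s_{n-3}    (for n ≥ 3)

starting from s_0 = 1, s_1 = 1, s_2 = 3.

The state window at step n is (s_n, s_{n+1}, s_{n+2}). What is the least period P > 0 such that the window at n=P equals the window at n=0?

62

n=0: window = (1, 1, 3)
n=1: window = (1, 3, 1)
n=2: window = (3, 1, 4)
n=3: window = (1, 4, 1)
n=4: window = (4, 1, 0)
n=5: window = (1, 0, 2)
n=6: window = (0, 2, 3)
n=7: window = (2, 3, 3)
n=8: window = (3, 3, 2)
n=9: window = (3, 2, 4)
n=10: window = (2, 4, 2)
n=11: window = (4, 2, 1)
n=12: window = (2, 1, 0)
n=13: window = (1, 0, 4)
n=14: window = (0, 4, 2)
n=15: window = (4, 2, 3)
n=16: window = (2, 3, 4)
n=17: window = (3, 4, 4)
n=18: window = (4, 4, 4)
n=19: window = (4, 4, 3)
n=20: window = (4, 3, 1)
n=21: window = (3, 1, 1)
n=22: window = (1, 1, 0)
n=23: window = (1, 0, 0)
n=24: window = (0, 0, 4)
n=25: window = (0, 4, 3)
n=26: window = (4, 3, 0)
n=27: window = (3, 0, 4)
n=28: window = (0, 4, 0)
n=29: window = (4, 0, 4)
n=30: window = (0, 4, 4)
n=31: window = (4, 4, 2)
n=32: window = (4, 2, 4)
n=33: window = (2, 4, 1)
n=34: window = (4, 1, 4)
n=35: window = (1, 4, 0)
n=36: window = (4, 0, 3)
n=37: window = (0, 3, 2)
n=38: window = (3, 2, 2)
n=39: window = (2, 2, 3)
n=40: window = (2, 3, 1)
…
n=60: window = (1, 0, 1)
n=61: window = (0, 1, 1)
n=62: window = (1, 1, 3)
window at n=62 equals window at n=0 → period = 62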